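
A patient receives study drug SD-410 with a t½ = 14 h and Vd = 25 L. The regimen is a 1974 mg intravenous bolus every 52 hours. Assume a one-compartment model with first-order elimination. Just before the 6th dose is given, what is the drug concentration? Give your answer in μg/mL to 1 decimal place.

f = (1/2)^(τ/t½) = (1/2)^(52/14) ≈ 0.0762.
C₀ = D/Vd = 1974/25 ≈ 78.960 μg/mL.
Before the 6th dose, 5 doses have been given. Superposition: Cmin = C₀·(f + f² + … + f^5).
≈ 78.960 × (0.0762 + 0.0058 + 0.0004 + 0.0000 + 0.0000) ≈ 78.960 × 0.0824 ≈ 6.506 μg/mL.

6.5 μg/mL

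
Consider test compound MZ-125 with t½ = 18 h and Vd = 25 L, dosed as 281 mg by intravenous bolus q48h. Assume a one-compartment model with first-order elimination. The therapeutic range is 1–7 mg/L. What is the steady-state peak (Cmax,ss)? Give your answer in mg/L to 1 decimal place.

13.3 mg/L

Over one 48-h interval, 48/18 ≈ 2.6667 half-lives elapse, leaving f ≈ 0.1575 of each dose.
Accumulation ratio R = 1/(1 − f) ≈ 1/0.8425 ≈ 1.1869.
Each bolus raises the concentration by D/Vd = 281/25 ≈ 11.240 mg/L.
Steady-state peak Cmax,ss = C₀·R ≈ 11.240 × 1.1869 ≈ 13.341 mg/L.
Peak 13.3 mg/L vs MTC 7 mg/L: exceeds toxic threshold.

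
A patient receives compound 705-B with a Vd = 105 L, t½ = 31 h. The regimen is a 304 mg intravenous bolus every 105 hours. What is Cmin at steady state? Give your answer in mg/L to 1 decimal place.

0.3 mg/L

Over one 105-h interval, 105/31 ≈ 3.3871 half-lives elapse, leaving f ≈ 0.0956 of each dose.
Each bolus raises the concentration by D/Vd = 304/105 ≈ 2.895 mg/L.
Steady-state trough Cmin,ss = C₀·f/(1−f) ≈ 2.895 × 0.0956/0.9044 ≈ 0.306 mg/L.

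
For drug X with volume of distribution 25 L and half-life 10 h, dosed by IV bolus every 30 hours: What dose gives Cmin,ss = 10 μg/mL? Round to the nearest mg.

τ/t½ = 30/10 ≈ 3, so f = (1/2)^(30/10) ≈ 0.125000.
Cmin,ss = (D/Vd)·f/(1−f), so D = Cmin,ss·Vd·(1−f)/f.
D = 10 × 25 × (1−f)/f ≈ 10 × 25 × 7.00000 ≈ 1750.00 mg.

1750 mg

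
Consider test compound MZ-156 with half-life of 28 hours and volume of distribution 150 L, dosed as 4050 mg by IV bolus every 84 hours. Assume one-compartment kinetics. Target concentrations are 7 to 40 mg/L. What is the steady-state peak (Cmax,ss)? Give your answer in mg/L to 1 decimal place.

30.9 mg/L

τ = 84 h = 3 half-lives, so f = (1/2)^3 = 0.125.
At steady state, R = 1/(1 − 0.125) = 8/7.
Single-dose peak C₀ = D/Vd = 4050/150 = 27 mg/L.
Steady-state peak Cmax,ss = C₀·R = 27 × 8/7 ≈ 30.857 mg/L.
Peak 30.9 mg/L vs MTC 40 mg/L: below toxic threshold.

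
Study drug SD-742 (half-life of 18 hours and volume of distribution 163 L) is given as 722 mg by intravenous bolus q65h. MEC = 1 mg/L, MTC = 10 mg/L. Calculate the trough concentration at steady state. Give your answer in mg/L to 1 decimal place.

τ/t½ = 65/18 ≈ 3.6111, so fraction remaining f = (1/2)^(65/18) ≈ 0.0818.
Single-dose peak C₀ = D/Vd = 722/163 ≈ 4.429 mg/L.
Steady-state trough Cmin,ss = C₀·f/(1−f) ≈ 4.429 × 0.0818/0.9182 ≈ 0.395 mg/L.
Trough 0.4 mg/L vs MEC 1 mg/L: subtherapeutic.

0.4 mg/L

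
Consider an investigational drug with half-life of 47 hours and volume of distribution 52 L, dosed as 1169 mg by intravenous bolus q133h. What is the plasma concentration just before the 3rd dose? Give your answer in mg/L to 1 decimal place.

f = (1/2)^(τ/t½) = (1/2)^(133/47) ≈ 0.1407.
C₀ = D/Vd = 1169/52 ≈ 22.481 mg/L.
Before the 3rd dose, 2 doses have been given. Superposition: Cmin = C₀·(f + f²).
≈ 22.481 × (0.1407 + 0.0198) ≈ 22.481 × 0.1605 ≈ 3.608 mg/L.

3.6 mg/L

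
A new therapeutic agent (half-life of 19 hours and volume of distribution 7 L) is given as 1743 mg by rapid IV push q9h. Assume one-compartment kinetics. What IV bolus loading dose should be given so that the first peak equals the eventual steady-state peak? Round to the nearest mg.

f = (1/2)^(9/19) ≈ 0.720123; accumulation ratio R = 1/(1−f) ≈ 3.57300.
Loading dose to hit Cmax,ss on first dose: D_load = D_maint·R ≈ 1743 × 3.57300 ≈ 6227.74 mg.

6228 mg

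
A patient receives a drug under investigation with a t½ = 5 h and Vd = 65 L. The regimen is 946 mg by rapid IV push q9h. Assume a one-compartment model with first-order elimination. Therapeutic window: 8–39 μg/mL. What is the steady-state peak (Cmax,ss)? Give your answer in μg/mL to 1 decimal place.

k = ln2/t½ = ln2/5 ≈ 0.138629 h⁻¹; fraction remaining f = e^(−kτ) = e^(−0.138629×9) ≈ 0.2872.
Accumulation ratio R = 1/(1 − f) ≈ 1/0.7128 ≈ 1.4029.
Each bolus raises the concentration by D/Vd = 946/65 ≈ 14.554 μg/mL.
Cmax,ss = C₀/(1 − f) ≈ 14.554/0.7128 ≈ 20.418 μg/mL.
Peak 20.4 μg/mL vs MTC 39 μg/mL: below toxic threshold.

20.4 μg/mL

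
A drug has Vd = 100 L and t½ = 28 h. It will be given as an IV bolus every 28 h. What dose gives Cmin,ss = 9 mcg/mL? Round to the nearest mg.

900 mg

τ/t½ = 28/28 ≈ 1, so f = (1/2)^(28/28) ≈ 0.500000.
Cmin,ss = (D/Vd)·f/(1−f), so D = Cmin,ss·Vd·(1−f)/f.
D = 9 × 100 × (1−f)/f ≈ 9 × 100 × 1.00000 ≈ 900.00 mg.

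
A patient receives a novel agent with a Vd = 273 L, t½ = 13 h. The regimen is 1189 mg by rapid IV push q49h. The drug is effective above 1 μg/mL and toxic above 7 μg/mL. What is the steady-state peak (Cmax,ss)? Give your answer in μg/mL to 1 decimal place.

Over one 49-h interval, 49/13 ≈ 3.7692 half-lives elapse, leaving f ≈ 0.0733 of each dose.
At steady state, accumulation factor R = 1/(1 − e^(−kτ)) ≈ 1.0791.
Each bolus raises the concentration by D/Vd = 1189/273 ≈ 4.355 μg/mL.
Cmax,ss = C₀/(1 − f) ≈ 4.355/0.9267 ≈ 4.699 μg/mL.
Peak 4.7 μg/mL vs MTC 7 μg/mL: below toxic threshold.

4.7 μg/mL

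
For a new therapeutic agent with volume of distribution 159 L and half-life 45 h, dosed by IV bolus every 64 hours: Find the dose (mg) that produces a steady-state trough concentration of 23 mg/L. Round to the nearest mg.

τ/t½ = 64/45 ≈ 1.4222, so f = (1/2)^(64/45) ≈ 0.373137.
Cmin,ss = (D/Vd)·f/(1−f), so D = Cmin,ss·Vd·(1−f)/f.
D = 23 × 159 × (1−f)/f ≈ 23 × 159 × 1.67998 ≈ 6143.69 mg.

6144 mg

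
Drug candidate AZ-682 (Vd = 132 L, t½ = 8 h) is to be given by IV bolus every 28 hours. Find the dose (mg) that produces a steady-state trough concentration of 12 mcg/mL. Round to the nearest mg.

16337 mg

τ/t½ = 28/8 ≈ 3.5, so f = (1/2)^(28/8) ≈ 0.088388.
Cmin,ss = (D/Vd)·f/(1−f), so D = Cmin,ss·Vd·(1−f)/f.
D = 12 × 132 × (1−f)/f ≈ 12 × 132 × 10.31375 ≈ 16336.98 mg.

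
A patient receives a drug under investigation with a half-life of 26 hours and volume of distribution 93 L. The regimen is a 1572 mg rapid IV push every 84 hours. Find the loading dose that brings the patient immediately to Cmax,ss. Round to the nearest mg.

f = (1/2)^(84/26) ≈ 0.106523; accumulation ratio R = 1/(1−f) ≈ 1.11922.
Loading dose to hit Cmax,ss on first dose: D_load = D_maint·R ≈ 1572 × 1.11922 ≈ 1759.41 mg.

1759 mg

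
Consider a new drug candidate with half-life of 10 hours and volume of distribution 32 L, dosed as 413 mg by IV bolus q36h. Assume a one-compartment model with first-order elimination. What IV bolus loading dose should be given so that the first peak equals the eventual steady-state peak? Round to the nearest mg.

f = (1/2)^(36/10) ≈ 0.082469; accumulation ratio R = 1/(1−f) ≈ 1.08988.
Loading dose to hit Cmax,ss on first dose: D_load = D_maint·R ≈ 413 × 1.08988 ≈ 450.12 mg.

450 mg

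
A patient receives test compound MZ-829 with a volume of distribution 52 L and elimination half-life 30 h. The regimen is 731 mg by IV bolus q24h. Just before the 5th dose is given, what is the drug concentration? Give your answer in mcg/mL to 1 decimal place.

f = (1/2)^(τ/t½) = (1/2)^(24/30) ≈ 0.5743.
C₀ = D/Vd = 731/52 ≈ 14.058 mcg/mL.
Before the 5th dose, 4 doses have been given. Superposition: Cmin = C₀·(f + f² + … + f^4).
≈ 14.058 × (0.5743 + 0.3298 + 0.1894 + 0.1088) ≈ 14.058 × 1.2023 ≈ 16.902 mcg/mL.

16.9 mcg/mL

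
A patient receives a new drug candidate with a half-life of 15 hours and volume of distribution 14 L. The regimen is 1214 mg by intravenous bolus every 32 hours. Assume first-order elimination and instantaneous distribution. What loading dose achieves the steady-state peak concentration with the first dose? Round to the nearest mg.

f = (1/2)^(32/15) ≈ 0.227931; accumulation ratio R = 1/(1−f) ≈ 1.29522.
Loading dose to hit Cmax,ss on first dose: D_load = D_maint·R ≈ 1214 × 1.29522 ≈ 1572.40 mg.

1572 mg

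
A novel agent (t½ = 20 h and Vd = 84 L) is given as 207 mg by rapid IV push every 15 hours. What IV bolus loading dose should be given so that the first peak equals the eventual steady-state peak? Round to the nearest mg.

511 mg

f = (1/2)^(15/20) ≈ 0.594604; accumulation ratio R = 1/(1−f) ≈ 2.46672.
Loading dose to hit Cmax,ss on first dose: D_load = D_maint·R ≈ 207 × 2.46672 ≈ 510.61 mg.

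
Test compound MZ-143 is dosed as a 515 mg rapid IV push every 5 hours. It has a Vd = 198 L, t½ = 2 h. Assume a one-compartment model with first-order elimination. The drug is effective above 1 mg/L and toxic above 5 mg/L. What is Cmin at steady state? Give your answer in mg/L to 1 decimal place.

τ/t½ = 5/2 ≈ 2.5, so fraction remaining f = (1/2)^(5/2) ≈ 0.1768.
Accumulation ratio R = 1/(1 − f) ≈ 1/0.8232 ≈ 1.2148.
Each bolus raises the concentration by D/Vd = 515/198 ≈ 2.601 mg/L.
Steady-state peak Cmax,ss = C₀·R ≈ 2.601 × 1.2148 ≈ 3.160 mg/L.
Steady-state trough Cmin,ss = Cmax,ss·f ≈ 3.160 × 0.1768 ≈ 0.559 mg/L.
Trough 0.6 mg/L vs MEC 1 mg/L: subtherapeutic.

0.6 mg/L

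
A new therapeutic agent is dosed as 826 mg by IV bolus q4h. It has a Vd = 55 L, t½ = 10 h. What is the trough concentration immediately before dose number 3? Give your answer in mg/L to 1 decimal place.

f = (1/2)^(τ/t½) = (1/2)^(4/10) ≈ 0.7579.
C₀ = D/Vd = 826/55 ≈ 15.018 mg/L.
Before the 3rd dose, 2 doses have been given. Superposition: Cmin = C₀·(f + f²).
≈ 15.018 × (0.7579 + 0.5744) ≈ 15.018 × 1.3323 ≈ 20.008 mg/L.

20.0 mg/L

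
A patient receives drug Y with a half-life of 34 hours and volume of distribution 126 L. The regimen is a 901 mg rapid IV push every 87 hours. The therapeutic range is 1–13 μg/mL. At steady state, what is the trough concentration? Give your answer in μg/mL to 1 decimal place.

1.5 μg/mL

k = ln2/t½ = ln2/34 ≈ 0.020387 h⁻¹; fraction remaining f = e^(−kτ) = e^(−0.020387×87) ≈ 0.1697.
Accumulation ratio R = 1/(1 − f) ≈ 1/0.8303 ≈ 1.2044.
Each bolus raises the concentration by D/Vd = 901/126 ≈ 7.151 μg/mL.
Steady-state peak Cmax,ss = C₀·R ≈ 7.151 × 1.2044 ≈ 8.613 μg/mL.
One interval later, Cmin,ss = Cmax,ss·e^(−kτ) ≈ 8.613 × 0.1697 ≈ 1.462 μg/mL.
Trough 1.5 μg/mL vs MEC 1 μg/mL: adequate.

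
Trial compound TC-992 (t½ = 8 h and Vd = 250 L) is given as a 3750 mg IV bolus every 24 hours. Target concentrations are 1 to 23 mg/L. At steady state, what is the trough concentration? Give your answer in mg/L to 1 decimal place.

2.1 mg/L

τ = 24 h = 3 half-lives, so f = (1/2)^3 = 0.125.
Accumulation ratio R = 1/(1 − f) = 1/0.875 = 8/7.
Single-dose peak C₀ = D/Vd = 3750/250 = 15 mg/L.
Steady-state peak Cmax,ss = C₀·R = 15 × 8/7 ≈ 17.143 mg/L.
Steady-state trough Cmin,ss = Cmax,ss·f ≈ 17.143 × 0.125 ≈ 2.143 mg/L.
Trough 2.1 mg/L vs MEC 1 mg/L: adequate.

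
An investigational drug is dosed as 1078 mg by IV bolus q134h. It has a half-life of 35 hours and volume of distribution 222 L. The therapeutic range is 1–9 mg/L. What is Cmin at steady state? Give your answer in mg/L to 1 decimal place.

0.4 mg/L

τ/t½ = 134/35 ≈ 3.8286, so fraction remaining f = (1/2)^(134/35) ≈ 0.0704.
At steady state, accumulation factor R = 1/(1 − e^(−kτ)) ≈ 1.0757.
Each bolus raises the concentration by D/Vd = 1078/222 ≈ 4.856 mg/L.
Cmax,ss = C₀/(1 − f) ≈ 4.856/0.9296 ≈ 5.224 mg/L.
Steady-state trough Cmin,ss = Cmax,ss·f ≈ 5.224 × 0.0704 ≈ 0.368 mg/L.
Trough 0.4 mg/L vs MEC 1 mg/L: subtherapeutic.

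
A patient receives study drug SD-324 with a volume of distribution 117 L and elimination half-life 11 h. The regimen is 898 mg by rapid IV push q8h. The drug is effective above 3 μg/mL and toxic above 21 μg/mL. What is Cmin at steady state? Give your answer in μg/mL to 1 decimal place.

k = ln2/t½ = ln2/11 ≈ 0.063013 h⁻¹; fraction remaining f = e^(−kτ) = e^(−0.063013×8) ≈ 0.6040.
Accumulation ratio R = 1/(1 − f) ≈ 1/0.3960 ≈ 2.5253.
Each bolus raises the concentration by D/Vd = 898/117 ≈ 7.675 μg/mL.
Cmax,ss = C₀/(1 − f) ≈ 7.675/0.3960 ≈ 19.381 μg/mL.
Steady-state trough Cmin,ss = Cmax,ss·f ≈ 19.381 × 0.6040 ≈ 11.706 μg/mL.
Trough 11.7 μg/mL vs MEC 3 μg/mL: adequate.

11.7 μg/mL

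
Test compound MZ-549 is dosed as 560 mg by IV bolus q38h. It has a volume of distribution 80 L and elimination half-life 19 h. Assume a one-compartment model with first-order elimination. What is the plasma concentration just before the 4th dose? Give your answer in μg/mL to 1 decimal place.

f = (1/2)^(τ/t½) = (1/2)^(38/19) ≈ 0.2500.
C₀ = D/Vd = 560/80 ≈ 7.000 μg/mL.
Before the 4th dose, 3 doses have been given. Superposition: Cmin = C₀·(f + f² + … + f^3).
≈ 7.000 × (0.2500 + 0.0625 + 0.0156) ≈ 7.000 × 0.3281 ≈ 2.297 μg/mL.

2.3 μg/mL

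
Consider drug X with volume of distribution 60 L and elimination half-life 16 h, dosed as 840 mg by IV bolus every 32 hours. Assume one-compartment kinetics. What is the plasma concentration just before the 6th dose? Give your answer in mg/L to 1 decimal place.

f = (1/2)^(τ/t½) = (1/2)^(32/16) ≈ 0.2500.
C₀ = D/Vd = 840/60 ≈ 14.000 mg/L.
Before the 6th dose, 5 doses have been given. Superposition: Cmin = C₀·(f + f² + … + f^5).
≈ 14.000 × (0.2500 + 0.0625 + 0.0156 + 0.0039 + 0.0010) ≈ 14.000 × 0.3330 ≈ 4.662 mg/L.

4.7 mg/L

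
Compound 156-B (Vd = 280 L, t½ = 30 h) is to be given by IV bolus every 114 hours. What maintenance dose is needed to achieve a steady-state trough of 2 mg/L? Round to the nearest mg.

7240 mg

τ/t½ = 114/30 ≈ 3.8, so f = (1/2)^(114/30) ≈ 0.071794.
Cmin,ss = (D/Vd)·f/(1−f), so D = Cmin,ss·Vd·(1−f)/f.
D = 2 × 280 × (1−f)/f ≈ 2 × 280 × 12.92874 ≈ 7240.09 mg.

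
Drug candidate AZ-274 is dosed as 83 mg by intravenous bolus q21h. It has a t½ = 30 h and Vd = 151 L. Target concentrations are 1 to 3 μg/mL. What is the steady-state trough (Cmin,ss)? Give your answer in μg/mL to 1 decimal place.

τ/t½ = 21/30 ≈ 0.7, so fraction remaining f = (1/2)^(21/30) ≈ 0.6156.
Accumulation ratio R = 1/(1 − f) ≈ 1/0.3844 ≈ 2.6015.
Single-dose peak C₀ = D/Vd = 83/151 ≈ 0.550 μg/mL.
Cmax,ss = C₀/(1 − f) ≈ 0.550/0.3844 ≈ 1.431 μg/mL.
One interval later, Cmin,ss = Cmax,ss·e^(−kτ) ≈ 1.431 × 0.6156 ≈ 0.881 μg/mL.
Trough 0.9 μg/mL vs MEC 1 μg/mL: subtherapeutic.

0.9 μg/mL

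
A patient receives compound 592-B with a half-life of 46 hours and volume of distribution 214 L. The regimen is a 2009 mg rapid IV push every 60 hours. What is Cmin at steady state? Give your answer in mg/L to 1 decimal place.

6.4 mg/L

τ/t½ = 60/46 ≈ 1.3043, so fraction remaining f = (1/2)^(60/46) ≈ 0.4049.
Each bolus raises the concentration by D/Vd = 2009/214 ≈ 9.388 mg/L.
Steady-state trough Cmin,ss = C₀·f/(1−f) ≈ 9.388 × 0.4049/0.5951 ≈ 6.387 mg/L.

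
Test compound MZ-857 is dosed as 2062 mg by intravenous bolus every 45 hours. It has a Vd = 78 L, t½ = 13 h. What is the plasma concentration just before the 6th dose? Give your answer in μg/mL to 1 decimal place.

f = (1/2)^(τ/t½) = (1/2)^(45/13) ≈ 0.0908.
C₀ = D/Vd = 2062/78 ≈ 26.436 μg/mL.
Before the 6th dose, 5 doses have been given. Superposition: Cmin = C₀·(f + f² + … + f^5).
≈ 26.436 × (0.0908 + 0.0082 + 0.0007 + 0.0001 + 0.0000) ≈ 26.436 × 0.0998 ≈ 2.638 μg/mL.

2.6 μg/mL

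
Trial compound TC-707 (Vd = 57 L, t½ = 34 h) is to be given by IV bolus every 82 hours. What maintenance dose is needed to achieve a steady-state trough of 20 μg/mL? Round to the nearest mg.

τ/t½ = 82/34 ≈ 2.4118, so f = (1/2)^(82/34) ≈ 0.187926.
Cmin,ss = (D/Vd)·f/(1−f), so D = Cmin,ss·Vd·(1−f)/f.
D = 20 × 57 × (1−f)/f ≈ 20 × 57 × 4.32124 ≈ 4926.21 mg.

4926 mg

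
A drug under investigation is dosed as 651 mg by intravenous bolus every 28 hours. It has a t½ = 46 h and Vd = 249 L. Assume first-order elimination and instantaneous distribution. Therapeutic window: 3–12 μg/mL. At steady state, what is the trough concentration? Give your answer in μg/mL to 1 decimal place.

5.0 μg/mL

k = ln2/t½ = ln2/46 ≈ 0.015068 h⁻¹; fraction remaining f = e^(−kτ) = e^(−0.015068×28) ≈ 0.6558.
Single-dose peak C₀ = D/Vd = 651/249 ≈ 2.614 μg/mL.
Steady-state trough Cmin,ss = C₀·f/(1−f) ≈ 2.614 × 0.6558/0.3442 ≈ 4.980 μg/mL.
Trough 5.0 μg/mL vs MEC 3 μg/mL: adequate.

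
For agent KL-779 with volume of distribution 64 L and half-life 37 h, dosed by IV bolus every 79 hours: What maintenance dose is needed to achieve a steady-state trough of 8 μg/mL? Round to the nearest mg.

τ/t½ = 79/37 ≈ 2.1351, so f = (1/2)^(79/37) ≈ 0.227646.
Cmin,ss = (D/Vd)·f/(1−f), so D = Cmin,ss·Vd·(1−f)/f.
D = 8 × 64 × (1−f)/f ≈ 8 × 64 × 3.39279 ≈ 1737.11 mg.

1737 mg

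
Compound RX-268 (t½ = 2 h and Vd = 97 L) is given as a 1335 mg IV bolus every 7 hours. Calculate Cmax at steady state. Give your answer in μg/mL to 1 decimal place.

15.1 μg/mL

τ/t½ = 7/2 ≈ 3.5, so fraction remaining f = (1/2)^(7/2) ≈ 0.0884.
At steady state, accumulation factor R = 1/(1 − e^(−kτ)) ≈ 1.0970.
Each bolus raises the concentration by D/Vd = 1335/97 ≈ 13.763 μg/mL.
Cmax,ss = C₀/(1 − f) ≈ 13.763/0.9116 ≈ 15.098 μg/mL.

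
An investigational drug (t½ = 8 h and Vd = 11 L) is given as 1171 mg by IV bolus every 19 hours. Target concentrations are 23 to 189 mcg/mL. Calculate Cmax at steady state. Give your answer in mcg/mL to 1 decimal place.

131.9 mcg/mL

k = ln2/t½ = ln2/8 ≈ 0.086643 h⁻¹; fraction remaining f = e^(−kτ) = e^(−0.086643×19) ≈ 0.1928.
At steady state, accumulation factor R = 1/(1 − e^(−kτ)) ≈ 1.2389.
Each bolus raises the concentration by D/Vd = 1171/11 ≈ 106.455 mcg/mL.
Steady-state peak Cmax,ss = C₀·R ≈ 106.455 × 1.2389 ≈ 131.887 mcg/mL.
Peak 131.9 mcg/mL vs MTC 189 mcg/mL: below toxic threshold.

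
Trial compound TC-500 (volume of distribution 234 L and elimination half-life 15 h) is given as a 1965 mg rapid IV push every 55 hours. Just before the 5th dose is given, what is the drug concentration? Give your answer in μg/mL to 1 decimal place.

f = (1/2)^(τ/t½) = (1/2)^(55/15) ≈ 0.0787.
C₀ = D/Vd = 1965/234 ≈ 8.397 μg/mL.
Before the 5th dose, 4 doses have been given. Superposition: Cmin = C₀·(f + f² + … + f^4).
≈ 8.397 × (0.0787 + 0.0062 + 0.0005 + 0.0000) ≈ 8.397 × 0.0854 ≈ 0.717 μg/mL.

0.7 μg/mL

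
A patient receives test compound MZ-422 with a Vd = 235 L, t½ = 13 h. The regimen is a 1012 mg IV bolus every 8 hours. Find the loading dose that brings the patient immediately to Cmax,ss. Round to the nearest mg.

2914 mg

f = (1/2)^(8/13) ≈ 0.652756; accumulation ratio R = 1/(1−f) ≈ 2.87982.
Loading dose to hit Cmax,ss on first dose: D_load = D_maint·R ≈ 1012 × 2.87982 ≈ 2914.38 mg.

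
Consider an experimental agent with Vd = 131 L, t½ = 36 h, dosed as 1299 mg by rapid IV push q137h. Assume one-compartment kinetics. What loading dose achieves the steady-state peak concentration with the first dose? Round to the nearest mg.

f = (1/2)^(137/36) ≈ 0.071518; accumulation ratio R = 1/(1−f) ≈ 1.07703.
Loading dose to hit Cmax,ss on first dose: D_load = D_maint·R ≈ 1299 × 1.07703 ≈ 1399.06 mg.

1399 mg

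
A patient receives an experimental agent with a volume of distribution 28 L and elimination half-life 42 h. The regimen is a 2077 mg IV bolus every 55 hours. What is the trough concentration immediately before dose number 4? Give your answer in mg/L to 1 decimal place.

46.9 mg/L

f = (1/2)^(τ/t½) = (1/2)^(55/42) ≈ 0.4035.
C₀ = D/Vd = 2077/28 ≈ 74.179 mg/L.
Before the 4th dose, 3 doses have been given. Superposition: Cmin = C₀·(f + f² + … + f^3).
≈ 74.179 × (0.4035 + 0.1628 + 0.0657) ≈ 74.179 × 0.6320 ≈ 46.881 mg/L.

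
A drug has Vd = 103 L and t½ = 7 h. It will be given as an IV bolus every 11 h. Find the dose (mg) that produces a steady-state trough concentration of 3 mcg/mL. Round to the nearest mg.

τ/t½ = 11/7 ≈ 1.5714, so f = (1/2)^(11/7) ≈ 0.336475.
Cmin,ss = (D/Vd)·f/(1−f), so D = Cmin,ss·Vd·(1−f)/f.
D = 3 × 103 × (1−f)/f ≈ 3 × 103 × 1.97199 ≈ 609.34 mg.

609 mg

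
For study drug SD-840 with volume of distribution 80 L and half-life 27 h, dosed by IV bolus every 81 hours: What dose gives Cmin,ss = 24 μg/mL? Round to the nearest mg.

τ/t½ = 81/27 ≈ 3, so f = (1/2)^(81/27) ≈ 0.125000.
Cmin,ss = (D/Vd)·f/(1−f), so D = Cmin,ss·Vd·(1−f)/f.
D = 24 × 80 × (1−f)/f ≈ 24 × 80 × 7.00000 ≈ 13440.00 mg.

13440 mg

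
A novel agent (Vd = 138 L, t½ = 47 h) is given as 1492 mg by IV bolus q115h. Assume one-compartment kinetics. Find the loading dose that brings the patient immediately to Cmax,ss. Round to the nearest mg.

f = (1/2)^(115/47) ≈ 0.183416; accumulation ratio R = 1/(1−f) ≈ 1.22461.
Loading dose to hit Cmax,ss on first dose: D_load = D_maint·R ≈ 1492 × 1.22461 ≈ 1827.12 mg.

1827 mg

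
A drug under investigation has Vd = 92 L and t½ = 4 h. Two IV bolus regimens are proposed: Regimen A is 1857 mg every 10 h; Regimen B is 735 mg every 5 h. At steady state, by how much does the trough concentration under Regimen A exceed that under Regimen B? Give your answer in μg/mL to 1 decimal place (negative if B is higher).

-1.5 μg/mL

Regimen A: f = (1/2)^(10/4) ≈ 0.1768; Cmin,ss = (1857/92)·f/(1−f) ≈ 4.335 μg/mL.
Regimen B: f = (1/2)^(5/4) ≈ 0.4204; Cmin,ss = (735/92)·f/(1−f) ≈ 5.795 μg/mL.
Difference ≈ 4.335 − 5.795 ≈ -1.460 μg/mL.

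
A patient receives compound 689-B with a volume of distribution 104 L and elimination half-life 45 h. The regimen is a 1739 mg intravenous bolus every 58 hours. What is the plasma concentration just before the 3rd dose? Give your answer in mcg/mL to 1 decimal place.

9.6 mcg/mL

f = (1/2)^(τ/t½) = (1/2)^(58/45) ≈ 0.4093.
C₀ = D/Vd = 1739/104 ≈ 16.721 mcg/mL.
Before the 3rd dose, 2 doses have been given. Superposition: Cmin = C₀·(f + f²).
≈ 16.721 × (0.4093 + 0.1675) ≈ 16.721 × 0.5768 ≈ 9.645 mcg/mL.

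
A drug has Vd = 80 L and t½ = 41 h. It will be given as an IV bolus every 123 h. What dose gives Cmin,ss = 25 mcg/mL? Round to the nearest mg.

14000 mg

τ/t½ = 123/41 ≈ 3, so f = (1/2)^(123/41) ≈ 0.125000.
Cmin,ss = (D/Vd)·f/(1−f), so D = Cmin,ss·Vd·(1−f)/f.
D = 25 × 80 × (1−f)/f ≈ 25 × 80 × 7.00000 ≈ 14000.00 mg.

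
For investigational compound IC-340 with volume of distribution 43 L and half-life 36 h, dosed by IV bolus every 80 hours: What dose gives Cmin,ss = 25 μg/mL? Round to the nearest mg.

τ/t½ = 80/36 ≈ 2.2222, so f = (1/2)^(80/36) ≈ 0.214311.
Cmin,ss = (D/Vd)·f/(1−f), so D = Cmin,ss·Vd·(1−f)/f.
D = 25 × 43 × (1−f)/f ≈ 25 × 43 × 3.66612 ≈ 3941.08 mg.

3941 mg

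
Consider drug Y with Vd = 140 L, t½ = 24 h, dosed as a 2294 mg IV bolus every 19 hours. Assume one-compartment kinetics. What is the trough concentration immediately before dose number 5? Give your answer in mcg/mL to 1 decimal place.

f = (1/2)^(τ/t½) = (1/2)^(19/24) ≈ 0.5777.
C₀ = D/Vd = 2294/140 ≈ 16.386 mcg/mL.
Before the 5th dose, 4 doses have been given. Superposition: Cmin = C₀·(f + f² + … + f^4).
≈ 16.386 × (0.5777 + 0.3337 + 0.1928 + 0.1114) ≈ 16.386 × 1.2156 ≈ 19.919 mcg/mL.

19.9 mcg/mL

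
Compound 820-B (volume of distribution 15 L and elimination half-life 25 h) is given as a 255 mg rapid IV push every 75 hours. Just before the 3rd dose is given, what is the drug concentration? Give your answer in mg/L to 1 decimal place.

f = (1/2)^(τ/t½) = (1/2)^(75/25) ≈ 0.1250.
C₀ = D/Vd = 255/15 ≈ 17.000 mg/L.
Before the 3rd dose, 2 doses have been given. Superposition: Cmin = C₀·(f + f²).
≈ 17.000 × (0.1250 + 0.0156) ≈ 17.000 × 0.1406 ≈ 2.390 mg/L.

2.4 mg/L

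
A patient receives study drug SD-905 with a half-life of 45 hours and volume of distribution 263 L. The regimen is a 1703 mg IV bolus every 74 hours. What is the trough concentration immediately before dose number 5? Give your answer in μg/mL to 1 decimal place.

f = (1/2)^(τ/t½) = (1/2)^(74/45) ≈ 0.3199.
C₀ = D/Vd = 1703/263 ≈ 6.475 μg/mL.
Before the 5th dose, 4 doses have been given. Superposition: Cmin = C₀·(f + f² + … + f^4).
≈ 6.475 × (0.3199 + 0.1023 + 0.0327 + 0.0105) ≈ 6.475 × 0.4654 ≈ 3.013 μg/mL.

3.0 μg/mL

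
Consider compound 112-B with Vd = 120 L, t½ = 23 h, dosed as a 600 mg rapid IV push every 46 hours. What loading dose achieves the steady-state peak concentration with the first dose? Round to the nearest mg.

f = (1/2)^(46/23) ≈ 0.250000; accumulation ratio R = 1/(1−f) ≈ 1.33333.
Loading dose to hit Cmax,ss on first dose: D_load = D_maint·R ≈ 600 × 1.33333 ≈ 800.00 mg.

800 mg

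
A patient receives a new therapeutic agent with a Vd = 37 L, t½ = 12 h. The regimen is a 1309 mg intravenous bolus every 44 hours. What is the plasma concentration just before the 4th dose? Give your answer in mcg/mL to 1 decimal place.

f = (1/2)^(τ/t½) = (1/2)^(44/12) ≈ 0.0787.
C₀ = D/Vd = 1309/37 ≈ 35.378 mcg/mL.
Before the 4th dose, 3 doses have been given. Superposition: Cmin = C₀·(f + f² + … + f^3).
≈ 35.378 × (0.0787 + 0.0062 + 0.0005) ≈ 35.378 × 0.0854 ≈ 3.021 mcg/mL.

3.0 mcg/mL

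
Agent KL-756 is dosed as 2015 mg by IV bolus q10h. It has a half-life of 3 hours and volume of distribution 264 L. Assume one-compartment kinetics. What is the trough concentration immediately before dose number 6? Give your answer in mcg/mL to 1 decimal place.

0.8 mcg/mL

f = (1/2)^(τ/t½) = (1/2)^(10/3) ≈ 0.0992.
C₀ = D/Vd = 2015/264 ≈ 7.633 mcg/mL.
Before the 6th dose, 5 doses have been given. Superposition: Cmin = C₀·(f + f² + … + f^5).
≈ 7.633 × (0.0992 + 0.0098 + 0.0010 + 0.0001 + 0.0000) ≈ 7.633 × 0.1101 ≈ 0.840 mcg/mL.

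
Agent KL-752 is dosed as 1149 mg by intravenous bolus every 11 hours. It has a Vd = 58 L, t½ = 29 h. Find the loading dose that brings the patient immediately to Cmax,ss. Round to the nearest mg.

f = (1/2)^(11/29) ≈ 0.768805; accumulation ratio R = 1/(1−f) ≈ 4.32535.
Loading dose to hit Cmax,ss on first dose: D_load = D_maint·R ≈ 1149 × 4.32535 ≈ 4969.83 mg.

4970 mg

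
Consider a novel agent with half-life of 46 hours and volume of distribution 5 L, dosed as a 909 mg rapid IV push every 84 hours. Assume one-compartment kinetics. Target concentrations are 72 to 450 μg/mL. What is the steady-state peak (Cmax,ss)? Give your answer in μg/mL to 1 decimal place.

k = ln2/t½ = ln2/46 ≈ 0.015068 h⁻¹; fraction remaining f = e^(−kτ) = e^(−0.015068×84) ≈ 0.2820.
At steady state, accumulation factor R = 1/(1 − e^(−kτ)) ≈ 1.3928.
Single-dose peak C₀ = D/Vd = 909/5 ≈ 181.800 μg/mL.
Cmax,ss = C₀/(1 − f) ≈ 181.800/0.7180 ≈ 253.203 μg/mL.
Peak 253.2 μg/mL vs MTC 450 μg/mL: below toxic threshold.

253.2 μg/mL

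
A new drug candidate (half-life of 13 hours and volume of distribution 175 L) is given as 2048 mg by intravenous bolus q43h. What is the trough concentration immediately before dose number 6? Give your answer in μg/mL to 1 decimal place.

f = (1/2)^(τ/t½) = (1/2)^(43/13) ≈ 0.1010.
C₀ = D/Vd = 2048/175 ≈ 11.703 μg/mL.
Before the 6th dose, 5 doses have been given. Superposition: Cmin = C₀·(f + f² + … + f^5).
≈ 11.703 × (0.1010 + 0.0102 + 0.0010 + 0.0001 + 0.0000) ≈ 11.703 × 0.1123 ≈ 1.314 μg/mL.

1.3 μg/mL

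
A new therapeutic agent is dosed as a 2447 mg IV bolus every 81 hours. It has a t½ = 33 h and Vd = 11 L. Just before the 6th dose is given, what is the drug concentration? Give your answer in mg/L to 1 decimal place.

f = (1/2)^(τ/t½) = (1/2)^(81/33) ≈ 0.1824.
C₀ = D/Vd = 2447/11 ≈ 222.455 mg/L.
Before the 6th dose, 5 doses have been given. Superposition: Cmin = C₀·(f + f² + … + f^5).
≈ 222.455 × (0.1824 + 0.0333 + 0.0061 + 0.0011 + 0.0002) ≈ 222.455 × 0.2231 ≈ 49.630 mg/L.

49.6 mg/L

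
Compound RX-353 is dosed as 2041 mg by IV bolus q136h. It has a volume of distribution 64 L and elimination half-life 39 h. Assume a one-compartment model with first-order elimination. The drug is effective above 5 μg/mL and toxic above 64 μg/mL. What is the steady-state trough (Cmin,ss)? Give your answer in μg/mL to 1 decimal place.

3.1 μg/mL

τ/t½ = 136/39 ≈ 3.4872, so fraction remaining f = (1/2)^(136/39) ≈ 0.0892.
Each bolus raises the concentration by D/Vd = 2041/64 ≈ 31.891 μg/mL.
Steady-state trough Cmin,ss = C₀·f/(1−f) ≈ 31.891 × 0.0892/0.9108 ≈ 3.123 μg/mL.
Trough 3.1 μg/mL vs MEC 5 μg/mL: subtherapeutic.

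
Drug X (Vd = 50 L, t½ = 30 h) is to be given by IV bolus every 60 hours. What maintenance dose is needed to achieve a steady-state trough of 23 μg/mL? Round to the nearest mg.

τ/t½ = 60/30 ≈ 2, so f = (1/2)^(60/30) ≈ 0.250000.
Cmin,ss = (D/Vd)·f/(1−f), so D = Cmin,ss·Vd·(1−f)/f.
D = 23 × 50 × (1−f)/f ≈ 23 × 50 × 3.00000 ≈ 3450.00 mg.

3450 mg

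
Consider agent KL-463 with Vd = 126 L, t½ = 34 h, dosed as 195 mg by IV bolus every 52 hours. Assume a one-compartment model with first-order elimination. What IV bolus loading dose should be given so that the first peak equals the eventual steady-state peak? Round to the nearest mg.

298 mg

f = (1/2)^(52/34) ≈ 0.346419; accumulation ratio R = 1/(1−f) ≈ 1.53003.
Loading dose to hit Cmax,ss on first dose: D_load = D_maint·R ≈ 195 × 1.53003 ≈ 298.36 mg.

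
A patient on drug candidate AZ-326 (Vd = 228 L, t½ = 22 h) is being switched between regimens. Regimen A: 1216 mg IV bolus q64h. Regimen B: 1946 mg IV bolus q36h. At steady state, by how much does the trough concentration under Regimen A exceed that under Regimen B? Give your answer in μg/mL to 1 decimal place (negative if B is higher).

-3.2 μg/mL

Regimen A: f = (1/2)^(64/22) ≈ 0.1331; Cmin,ss = (1216/228)·f/(1−f) ≈ 0.819 μg/mL.
Regimen B: f = (1/2)^(36/22) ≈ 0.3217; Cmin,ss = (1946/228)·f/(1−f) ≈ 4.048 μg/mL.
Difference ≈ 0.819 − 4.048 ≈ -3.229 μg/mL.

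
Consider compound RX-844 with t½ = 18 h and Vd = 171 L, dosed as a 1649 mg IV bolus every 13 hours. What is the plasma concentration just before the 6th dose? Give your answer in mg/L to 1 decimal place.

f = (1/2)^(τ/t½) = (1/2)^(13/18) ≈ 0.6062.
C₀ = D/Vd = 1649/171 ≈ 9.643 mg/L.
Before the 6th dose, 5 doses have been given. Superposition: Cmin = C₀·(f + f² + … + f^5).
≈ 9.643 × (0.6062 + 0.3675 + 0.2228 + 0.1350 + 0.0819) ≈ 9.643 × 1.4134 ≈ 13.629 mg/L.

13.6 mg/L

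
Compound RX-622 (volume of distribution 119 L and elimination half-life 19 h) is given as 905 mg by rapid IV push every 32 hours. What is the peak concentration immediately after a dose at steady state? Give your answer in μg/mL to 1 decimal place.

11.0 μg/mL

τ/t½ = 32/19 ≈ 1.6842, so fraction remaining f = (1/2)^(32/19) ≈ 0.3112.
Accumulation ratio R = 1/(1 − f) ≈ 1/0.6888 ≈ 1.4518.
Single-dose peak C₀ = D/Vd = 905/119 ≈ 7.605 μg/mL.
Steady-state peak Cmax,ss = C₀·R ≈ 7.605 × 1.4518 ≈ 11.041 μg/mL.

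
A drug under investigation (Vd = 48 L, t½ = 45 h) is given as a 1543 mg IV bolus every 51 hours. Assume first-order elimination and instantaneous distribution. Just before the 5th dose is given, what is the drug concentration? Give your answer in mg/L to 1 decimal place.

25.8 mg/L

f = (1/2)^(τ/t½) = (1/2)^(51/45) ≈ 0.4559.
C₀ = D/Vd = 1543/48 ≈ 32.146 mg/L.
Before the 5th dose, 4 doses have been given. Superposition: Cmin = C₀·(f + f² + … + f^4).
≈ 32.146 × (0.4559 + 0.2078 + 0.0948 + 0.0432) ≈ 32.146 × 0.8017 ≈ 25.771 mg/L.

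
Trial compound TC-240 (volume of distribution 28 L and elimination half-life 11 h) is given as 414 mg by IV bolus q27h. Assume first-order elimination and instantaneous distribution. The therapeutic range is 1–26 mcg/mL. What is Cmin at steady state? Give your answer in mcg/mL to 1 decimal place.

3.3 mcg/mL

k = ln2/t½ = ln2/11 ≈ 0.063013 h⁻¹; fraction remaining f = e^(−kτ) = e^(−0.063013×27) ≈ 0.1824.
Each bolus raises the concentration by D/Vd = 414/28 ≈ 14.786 mcg/mL.
Steady-state trough Cmin,ss = C₀·f/(1−f) ≈ 14.786 × 0.1824/0.8176 ≈ 3.299 mcg/mL.
Trough 3.3 mcg/mL vs MEC 1 mcg/mL: adequate.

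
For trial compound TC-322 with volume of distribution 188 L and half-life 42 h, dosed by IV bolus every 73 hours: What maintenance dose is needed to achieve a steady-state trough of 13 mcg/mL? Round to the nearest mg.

5709 mg

τ/t½ = 73/42 ≈ 1.7381, so f = (1/2)^(73/42) ≈ 0.299765.
Cmin,ss = (D/Vd)·f/(1−f), so D = Cmin,ss·Vd·(1−f)/f.
D = 13 × 188 × (1−f)/f ≈ 13 × 188 × 2.33595 ≈ 5709.06 mg.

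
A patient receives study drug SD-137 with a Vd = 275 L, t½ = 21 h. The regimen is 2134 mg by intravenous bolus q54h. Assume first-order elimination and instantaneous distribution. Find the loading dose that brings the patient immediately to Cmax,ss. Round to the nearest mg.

f = (1/2)^(54/21) ≈ 0.168238; accumulation ratio R = 1/(1−f) ≈ 1.20227.
Loading dose to hit Cmax,ss on first dose: D_load = D_maint·R ≈ 2134 × 1.20227 ≈ 2565.64 mg.

2566 mg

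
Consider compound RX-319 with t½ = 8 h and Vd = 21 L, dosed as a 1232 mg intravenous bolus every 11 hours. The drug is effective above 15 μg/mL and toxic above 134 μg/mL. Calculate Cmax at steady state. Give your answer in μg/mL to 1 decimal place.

Over one 11-h interval, 11/8 ≈ 1.375 half-lives elapse, leaving f ≈ 0.3856 of each dose.
Accumulation ratio R = 1/(1 − f) ≈ 1/0.6144 ≈ 1.6276.
Each bolus raises the concentration by D/Vd = 1232/21 ≈ 58.667 μg/mL.
Steady-state peak Cmax,ss = C₀·R ≈ 58.667 × 1.6276 ≈ 95.486 μg/mL.
Peak 95.5 μg/mL vs MTC 134 μg/mL: below toxic threshold.

95.5 μg/mL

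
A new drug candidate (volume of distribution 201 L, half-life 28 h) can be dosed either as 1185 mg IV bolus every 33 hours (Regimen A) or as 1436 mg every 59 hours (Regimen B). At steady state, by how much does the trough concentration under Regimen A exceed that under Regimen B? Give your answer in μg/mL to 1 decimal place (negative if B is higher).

Regimen A: f = (1/2)^(33/28) ≈ 0.4418; Cmin,ss = (1185/201)·f/(1−f) ≈ 4.666 μg/mL.
Regimen B: f = (1/2)^(59/28) ≈ 0.2321; Cmin,ss = (1436/201)·f/(1−f) ≈ 2.159 μg/mL.
Difference ≈ 4.666 − 2.159 ≈ 2.507 μg/mL.

2.5 μg/mL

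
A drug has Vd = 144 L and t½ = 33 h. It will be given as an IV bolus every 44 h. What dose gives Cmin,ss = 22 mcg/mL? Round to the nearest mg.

τ/t½ = 44/33 ≈ 1.3333, so f = (1/2)^(44/33) ≈ 0.396850.
Cmin,ss = (D/Vd)·f/(1−f), so D = Cmin,ss·Vd·(1−f)/f.
D = 22 × 144 × (1−f)/f ≈ 22 × 144 × 1.51984 ≈ 4814.85 mg.

4815 mg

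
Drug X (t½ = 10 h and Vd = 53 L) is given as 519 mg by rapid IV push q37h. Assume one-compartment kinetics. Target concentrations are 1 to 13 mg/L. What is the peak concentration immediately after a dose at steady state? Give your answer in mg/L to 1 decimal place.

Over one 37-h interval, 37/10 ≈ 3.7 half-lives elapse, leaving f ≈ 0.0769 of each dose.
At steady state, accumulation factor R = 1/(1 − e^(−kτ)) ≈ 1.0833.
Single-dose peak C₀ = D/Vd = 519/53 ≈ 9.792 mg/L.
Steady-state peak Cmax,ss = C₀·R ≈ 9.792 × 1.0833 ≈ 10.608 mg/L.
Peak 10.6 mg/L vs MTC 13 mg/L: below toxic threshold.

10.6 mg/L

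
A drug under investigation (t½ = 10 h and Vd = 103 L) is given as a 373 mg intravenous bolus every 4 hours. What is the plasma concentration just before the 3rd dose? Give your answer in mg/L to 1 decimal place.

4.8 mg/L

f = (1/2)^(τ/t½) = (1/2)^(4/10) ≈ 0.7579.
C₀ = D/Vd = 373/103 ≈ 3.621 mg/L.
Before the 3rd dose, 2 doses have been given. Superposition: Cmin = C₀·(f + f²).
≈ 3.621 × (0.7579 + 0.5744) ≈ 3.621 × 1.3323 ≈ 4.824 mg/L.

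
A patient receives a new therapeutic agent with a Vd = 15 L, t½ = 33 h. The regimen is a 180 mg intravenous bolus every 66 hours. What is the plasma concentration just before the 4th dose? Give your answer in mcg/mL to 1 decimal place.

f = (1/2)^(τ/t½) = (1/2)^(66/33) ≈ 0.2500.
C₀ = D/Vd = 180/15 ≈ 12.000 mcg/mL.
Before the 4th dose, 3 doses have been given. Superposition: Cmin = C₀·(f + f² + … + f^3).
≈ 12.000 × (0.2500 + 0.0625 + 0.0156) ≈ 12.000 × 0.3281 ≈ 3.937 mcg/mL.

3.9 mcg/mL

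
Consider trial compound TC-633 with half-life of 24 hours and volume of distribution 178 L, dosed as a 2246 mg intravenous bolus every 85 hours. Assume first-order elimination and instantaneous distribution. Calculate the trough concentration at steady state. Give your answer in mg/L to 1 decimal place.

1.2 mg/L

k = ln2/t½ = ln2/24 ≈ 0.028881 h⁻¹; fraction remaining f = e^(−kτ) = e^(−0.028881×85) ≈ 0.0859.
Accumulation ratio R = 1/(1 − f) ≈ 1/0.9141 ≈ 1.0940.
Single-dose peak C₀ = D/Vd = 2246/178 ≈ 12.618 mg/L.
Steady-state peak Cmax,ss = C₀·R ≈ 12.618 × 1.0940 ≈ 13.804 mg/L.
One interval later, Cmin,ss = Cmax,ss·e^(−kτ) ≈ 13.804 × 0.0859 ≈ 1.186 mg/L.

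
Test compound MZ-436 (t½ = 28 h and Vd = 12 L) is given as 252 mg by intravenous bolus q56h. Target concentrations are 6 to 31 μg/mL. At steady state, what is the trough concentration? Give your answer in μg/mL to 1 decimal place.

The dosing interval is 2 half-lives, so f = 2^(−2) = 0.25.
Accumulation ratio R = 1/(1 − f) = 1/0.75 = 4/3.
Single-dose peak C₀ = D/Vd = 252/12 = 21 μg/mL.
Steady-state peak Cmax,ss = C₀·R = 21 × 4/3 ≈ 28.000 μg/mL.
Steady-state trough Cmin,ss = Cmax,ss·f ≈ 28.000 × 0.25 ≈ 7.000 μg/mL.
Trough 7.0 μg/mL vs MEC 6 μg/mL: adequate.

7.0 μg/mL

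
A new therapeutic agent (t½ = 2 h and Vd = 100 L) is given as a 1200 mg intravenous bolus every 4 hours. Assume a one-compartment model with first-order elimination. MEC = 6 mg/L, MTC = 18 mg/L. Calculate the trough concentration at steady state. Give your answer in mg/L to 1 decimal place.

4.0 mg/L

τ = 4 h = 2 half-lives, so f = (1/2)^2 = 0.25.
Accumulation ratio R = 1/(1 − f) = 1/0.75 = 4/3.
Single-dose peak C₀ = D/Vd = 1200/100 = 12 mg/L.
Steady-state peak Cmax,ss = C₀·R = 12 × 4/3 ≈ 16.000 mg/L.
Steady-state trough Cmin,ss = Cmax,ss·f ≈ 16.000 × 0.25 ≈ 4.000 mg/L.
Trough 4.0 mg/L vs MEC 6 mg/L: subtherapeutic.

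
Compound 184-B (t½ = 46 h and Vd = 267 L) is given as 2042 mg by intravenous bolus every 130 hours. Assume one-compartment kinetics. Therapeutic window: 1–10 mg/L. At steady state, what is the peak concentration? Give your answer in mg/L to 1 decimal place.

8.9 mg/L

τ/t½ = 130/46 ≈ 2.8261, so fraction remaining f = (1/2)^(130/46) ≈ 0.1410.
Accumulation ratio R = 1/(1 − f) ≈ 1/0.8590 ≈ 1.1641.
Single-dose peak C₀ = D/Vd = 2042/267 ≈ 7.648 mg/L.
Steady-state peak Cmax,ss = C₀·R ≈ 7.648 × 1.1641 ≈ 8.903 mg/L.
Peak 8.9 mg/L vs MTC 10 mg/L: below toxic threshold.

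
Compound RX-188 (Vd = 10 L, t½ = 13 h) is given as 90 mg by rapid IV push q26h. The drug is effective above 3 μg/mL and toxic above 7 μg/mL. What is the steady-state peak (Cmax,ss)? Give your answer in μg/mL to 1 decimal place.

12.0 μg/mL

τ = 26 h = 2 half-lives, so f = (1/2)^2 = 0.25.
Accumulation ratio R = 1/(1 − f) = 1/0.75 = 4/3.
Single-dose peak C₀ = D/Vd = 90/10 = 9 μg/mL.
Steady-state peak Cmax,ss = C₀·R = 9 × 4/3 ≈ 12.000 μg/mL.
Peak 12.0 μg/mL vs MTC 7 μg/mL: exceeds toxic threshold.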